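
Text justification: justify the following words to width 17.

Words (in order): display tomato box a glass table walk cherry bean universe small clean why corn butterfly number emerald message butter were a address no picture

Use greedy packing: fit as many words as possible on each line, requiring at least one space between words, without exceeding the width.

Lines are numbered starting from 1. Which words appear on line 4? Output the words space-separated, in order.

Line 1: ['display', 'tomato'] (min_width=14, slack=3)
Line 2: ['box', 'a', 'glass', 'table'] (min_width=17, slack=0)
Line 3: ['walk', 'cherry', 'bean'] (min_width=16, slack=1)
Line 4: ['universe', 'small'] (min_width=14, slack=3)
Line 5: ['clean', 'why', 'corn'] (min_width=14, slack=3)
Line 6: ['butterfly', 'number'] (min_width=16, slack=1)
Line 7: ['emerald', 'message'] (min_width=15, slack=2)
Line 8: ['butter', 'were', 'a'] (min_width=13, slack=4)
Line 9: ['address', 'no'] (min_width=10, slack=7)
Line 10: ['picture'] (min_width=7, slack=10)

Answer: universe small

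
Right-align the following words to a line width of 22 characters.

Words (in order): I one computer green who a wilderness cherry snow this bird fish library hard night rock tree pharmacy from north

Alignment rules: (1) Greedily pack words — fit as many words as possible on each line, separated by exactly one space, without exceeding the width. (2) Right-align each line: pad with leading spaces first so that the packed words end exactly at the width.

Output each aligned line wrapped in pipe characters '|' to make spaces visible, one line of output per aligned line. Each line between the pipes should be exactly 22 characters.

Answer: |  I one computer green|
|      who a wilderness|
| cherry snow this bird|
|     fish library hard|
|       night rock tree|
|   pharmacy from north|

Derivation:
Line 1: ['I', 'one', 'computer', 'green'] (min_width=20, slack=2)
Line 2: ['who', 'a', 'wilderness'] (min_width=16, slack=6)
Line 3: ['cherry', 'snow', 'this', 'bird'] (min_width=21, slack=1)
Line 4: ['fish', 'library', 'hard'] (min_width=17, slack=5)
Line 5: ['night', 'rock', 'tree'] (min_width=15, slack=7)
Line 6: ['pharmacy', 'from', 'north'] (min_width=19, slack=3)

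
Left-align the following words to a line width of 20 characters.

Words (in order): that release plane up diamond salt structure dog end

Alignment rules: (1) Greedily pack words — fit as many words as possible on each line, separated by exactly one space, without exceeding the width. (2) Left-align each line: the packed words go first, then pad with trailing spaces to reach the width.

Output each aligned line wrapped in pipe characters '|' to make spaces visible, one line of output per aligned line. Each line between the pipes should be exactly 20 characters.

Line 1: ['that', 'release', 'plane'] (min_width=18, slack=2)
Line 2: ['up', 'diamond', 'salt'] (min_width=15, slack=5)
Line 3: ['structure', 'dog', 'end'] (min_width=17, slack=3)

Answer: |that release plane  |
|up diamond salt     |
|structure dog end   |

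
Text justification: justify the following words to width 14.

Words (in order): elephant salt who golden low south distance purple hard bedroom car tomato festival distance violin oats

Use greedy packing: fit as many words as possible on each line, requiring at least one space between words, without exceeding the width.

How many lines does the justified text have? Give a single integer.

Answer: 9

Derivation:
Line 1: ['elephant', 'salt'] (min_width=13, slack=1)
Line 2: ['who', 'golden', 'low'] (min_width=14, slack=0)
Line 3: ['south', 'distance'] (min_width=14, slack=0)
Line 4: ['purple', 'hard'] (min_width=11, slack=3)
Line 5: ['bedroom', 'car'] (min_width=11, slack=3)
Line 6: ['tomato'] (min_width=6, slack=8)
Line 7: ['festival'] (min_width=8, slack=6)
Line 8: ['distance'] (min_width=8, slack=6)
Line 9: ['violin', 'oats'] (min_width=11, slack=3)
Total lines: 9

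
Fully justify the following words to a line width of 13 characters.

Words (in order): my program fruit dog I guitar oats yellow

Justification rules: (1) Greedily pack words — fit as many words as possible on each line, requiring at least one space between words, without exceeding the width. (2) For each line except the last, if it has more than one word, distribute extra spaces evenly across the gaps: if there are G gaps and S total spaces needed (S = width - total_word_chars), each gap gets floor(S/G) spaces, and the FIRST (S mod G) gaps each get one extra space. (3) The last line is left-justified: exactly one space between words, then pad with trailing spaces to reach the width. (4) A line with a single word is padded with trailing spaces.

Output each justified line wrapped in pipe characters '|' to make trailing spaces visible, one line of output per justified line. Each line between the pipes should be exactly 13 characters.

Line 1: ['my', 'program'] (min_width=10, slack=3)
Line 2: ['fruit', 'dog', 'I'] (min_width=11, slack=2)
Line 3: ['guitar', 'oats'] (min_width=11, slack=2)
Line 4: ['yellow'] (min_width=6, slack=7)

Answer: |my    program|
|fruit  dog  I|
|guitar   oats|
|yellow       |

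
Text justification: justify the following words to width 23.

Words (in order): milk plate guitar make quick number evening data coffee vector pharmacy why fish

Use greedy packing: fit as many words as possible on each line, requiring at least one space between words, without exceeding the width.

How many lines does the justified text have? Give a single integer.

Line 1: ['milk', 'plate', 'guitar', 'make'] (min_width=22, slack=1)
Line 2: ['quick', 'number', 'evening'] (min_width=20, slack=3)
Line 3: ['data', 'coffee', 'vector'] (min_width=18, slack=5)
Line 4: ['pharmacy', 'why', 'fish'] (min_width=17, slack=6)
Total lines: 4

Answer: 4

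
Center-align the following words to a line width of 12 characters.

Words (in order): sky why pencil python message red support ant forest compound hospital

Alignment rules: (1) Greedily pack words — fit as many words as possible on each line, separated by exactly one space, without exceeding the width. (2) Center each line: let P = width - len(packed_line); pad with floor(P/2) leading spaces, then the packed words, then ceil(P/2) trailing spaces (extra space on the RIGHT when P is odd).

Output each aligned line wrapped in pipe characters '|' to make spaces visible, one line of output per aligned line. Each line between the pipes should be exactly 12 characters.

Line 1: ['sky', 'why'] (min_width=7, slack=5)
Line 2: ['pencil'] (min_width=6, slack=6)
Line 3: ['python'] (min_width=6, slack=6)
Line 4: ['message', 'red'] (min_width=11, slack=1)
Line 5: ['support', 'ant'] (min_width=11, slack=1)
Line 6: ['forest'] (min_width=6, slack=6)
Line 7: ['compound'] (min_width=8, slack=4)
Line 8: ['hospital'] (min_width=8, slack=4)

Answer: |  sky why   |
|   pencil   |
|   python   |
|message red |
|support ant |
|   forest   |
|  compound  |
|  hospital  |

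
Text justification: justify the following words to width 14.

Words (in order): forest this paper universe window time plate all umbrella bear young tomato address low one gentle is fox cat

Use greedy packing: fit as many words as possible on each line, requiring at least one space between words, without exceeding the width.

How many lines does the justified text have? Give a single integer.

Answer: 9

Derivation:
Line 1: ['forest', 'this'] (min_width=11, slack=3)
Line 2: ['paper', 'universe'] (min_width=14, slack=0)
Line 3: ['window', 'time'] (min_width=11, slack=3)
Line 4: ['plate', 'all'] (min_width=9, slack=5)
Line 5: ['umbrella', 'bear'] (min_width=13, slack=1)
Line 6: ['young', 'tomato'] (min_width=12, slack=2)
Line 7: ['address', 'low'] (min_width=11, slack=3)
Line 8: ['one', 'gentle', 'is'] (min_width=13, slack=1)
Line 9: ['fox', 'cat'] (min_width=7, slack=7)
Total lines: 9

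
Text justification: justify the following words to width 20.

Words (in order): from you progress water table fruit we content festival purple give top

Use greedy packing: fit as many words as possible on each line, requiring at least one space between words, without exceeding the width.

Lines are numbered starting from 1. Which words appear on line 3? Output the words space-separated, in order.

Line 1: ['from', 'you', 'progress'] (min_width=17, slack=3)
Line 2: ['water', 'table', 'fruit', 'we'] (min_width=20, slack=0)
Line 3: ['content', 'festival'] (min_width=16, slack=4)
Line 4: ['purple', 'give', 'top'] (min_width=15, slack=5)

Answer: content festival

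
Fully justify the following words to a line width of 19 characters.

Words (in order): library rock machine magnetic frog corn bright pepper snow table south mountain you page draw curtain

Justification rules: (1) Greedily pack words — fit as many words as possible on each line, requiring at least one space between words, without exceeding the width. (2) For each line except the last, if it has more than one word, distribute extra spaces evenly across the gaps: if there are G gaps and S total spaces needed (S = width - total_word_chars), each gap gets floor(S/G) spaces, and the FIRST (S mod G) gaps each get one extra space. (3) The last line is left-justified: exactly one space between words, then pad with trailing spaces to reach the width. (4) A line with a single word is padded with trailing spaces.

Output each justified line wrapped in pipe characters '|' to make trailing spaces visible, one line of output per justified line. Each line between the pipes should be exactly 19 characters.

Answer: |library        rock|
|machine    magnetic|
|frog   corn  bright|
|pepper  snow  table|
|south  mountain you|
|page draw curtain  |

Derivation:
Line 1: ['library', 'rock'] (min_width=12, slack=7)
Line 2: ['machine', 'magnetic'] (min_width=16, slack=3)
Line 3: ['frog', 'corn', 'bright'] (min_width=16, slack=3)
Line 4: ['pepper', 'snow', 'table'] (min_width=17, slack=2)
Line 5: ['south', 'mountain', 'you'] (min_width=18, slack=1)
Line 6: ['page', 'draw', 'curtain'] (min_width=17, slack=2)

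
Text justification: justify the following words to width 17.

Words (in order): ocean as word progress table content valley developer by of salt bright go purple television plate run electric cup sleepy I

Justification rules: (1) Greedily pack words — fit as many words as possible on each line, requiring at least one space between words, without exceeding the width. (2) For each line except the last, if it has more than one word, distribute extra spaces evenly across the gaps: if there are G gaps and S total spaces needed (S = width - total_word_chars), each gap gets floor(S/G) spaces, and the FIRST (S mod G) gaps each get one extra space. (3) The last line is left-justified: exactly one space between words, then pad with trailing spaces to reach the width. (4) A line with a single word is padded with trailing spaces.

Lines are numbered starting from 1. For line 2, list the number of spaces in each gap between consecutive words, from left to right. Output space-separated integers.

Answer: 4

Derivation:
Line 1: ['ocean', 'as', 'word'] (min_width=13, slack=4)
Line 2: ['progress', 'table'] (min_width=14, slack=3)
Line 3: ['content', 'valley'] (min_width=14, slack=3)
Line 4: ['developer', 'by', 'of'] (min_width=15, slack=2)
Line 5: ['salt', 'bright', 'go'] (min_width=14, slack=3)
Line 6: ['purple', 'television'] (min_width=17, slack=0)
Line 7: ['plate', 'run'] (min_width=9, slack=8)
Line 8: ['electric', 'cup'] (min_width=12, slack=5)
Line 9: ['sleepy', 'I'] (min_width=8, slack=9)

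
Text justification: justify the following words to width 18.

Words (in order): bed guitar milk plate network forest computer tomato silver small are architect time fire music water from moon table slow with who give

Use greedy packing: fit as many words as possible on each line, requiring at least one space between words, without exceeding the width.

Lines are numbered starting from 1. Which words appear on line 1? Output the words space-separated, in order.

Line 1: ['bed', 'guitar', 'milk'] (min_width=15, slack=3)
Line 2: ['plate', 'network'] (min_width=13, slack=5)
Line 3: ['forest', 'computer'] (min_width=15, slack=3)
Line 4: ['tomato', 'silver'] (min_width=13, slack=5)
Line 5: ['small', 'are'] (min_width=9, slack=9)
Line 6: ['architect', 'time'] (min_width=14, slack=4)
Line 7: ['fire', 'music', 'water'] (min_width=16, slack=2)
Line 8: ['from', 'moon', 'table'] (min_width=15, slack=3)
Line 9: ['slow', 'with', 'who', 'give'] (min_width=18, slack=0)

Answer: bed guitar milk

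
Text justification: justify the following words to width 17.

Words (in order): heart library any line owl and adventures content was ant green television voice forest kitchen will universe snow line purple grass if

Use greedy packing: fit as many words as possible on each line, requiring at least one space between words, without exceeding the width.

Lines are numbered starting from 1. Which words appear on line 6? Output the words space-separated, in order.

Answer: voice forest

Derivation:
Line 1: ['heart', 'library', 'any'] (min_width=17, slack=0)
Line 2: ['line', 'owl', 'and'] (min_width=12, slack=5)
Line 3: ['adventures'] (min_width=10, slack=7)
Line 4: ['content', 'was', 'ant'] (min_width=15, slack=2)
Line 5: ['green', 'television'] (min_width=16, slack=1)
Line 6: ['voice', 'forest'] (min_width=12, slack=5)
Line 7: ['kitchen', 'will'] (min_width=12, slack=5)
Line 8: ['universe', 'snow'] (min_width=13, slack=4)
Line 9: ['line', 'purple', 'grass'] (min_width=17, slack=0)
Line 10: ['if'] (min_width=2, slack=15)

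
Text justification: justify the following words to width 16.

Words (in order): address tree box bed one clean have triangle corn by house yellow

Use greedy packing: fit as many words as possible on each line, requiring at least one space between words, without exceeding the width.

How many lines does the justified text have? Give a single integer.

Answer: 5

Derivation:
Line 1: ['address', 'tree', 'box'] (min_width=16, slack=0)
Line 2: ['bed', 'one', 'clean'] (min_width=13, slack=3)
Line 3: ['have', 'triangle'] (min_width=13, slack=3)
Line 4: ['corn', 'by', 'house'] (min_width=13, slack=3)
Line 5: ['yellow'] (min_width=6, slack=10)
Total lines: 5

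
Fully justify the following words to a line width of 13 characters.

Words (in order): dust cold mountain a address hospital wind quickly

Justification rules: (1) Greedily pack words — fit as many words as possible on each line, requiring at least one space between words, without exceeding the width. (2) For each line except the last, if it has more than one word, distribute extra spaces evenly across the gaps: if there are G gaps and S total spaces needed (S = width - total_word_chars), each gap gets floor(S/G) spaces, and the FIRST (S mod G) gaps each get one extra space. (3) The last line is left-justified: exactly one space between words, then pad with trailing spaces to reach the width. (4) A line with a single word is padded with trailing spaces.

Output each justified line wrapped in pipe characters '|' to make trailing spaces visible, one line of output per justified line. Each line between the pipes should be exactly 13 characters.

Line 1: ['dust', 'cold'] (min_width=9, slack=4)
Line 2: ['mountain', 'a'] (min_width=10, slack=3)
Line 3: ['address'] (min_width=7, slack=6)
Line 4: ['hospital', 'wind'] (min_width=13, slack=0)
Line 5: ['quickly'] (min_width=7, slack=6)

Answer: |dust     cold|
|mountain    a|
|address      |
|hospital wind|
|quickly      |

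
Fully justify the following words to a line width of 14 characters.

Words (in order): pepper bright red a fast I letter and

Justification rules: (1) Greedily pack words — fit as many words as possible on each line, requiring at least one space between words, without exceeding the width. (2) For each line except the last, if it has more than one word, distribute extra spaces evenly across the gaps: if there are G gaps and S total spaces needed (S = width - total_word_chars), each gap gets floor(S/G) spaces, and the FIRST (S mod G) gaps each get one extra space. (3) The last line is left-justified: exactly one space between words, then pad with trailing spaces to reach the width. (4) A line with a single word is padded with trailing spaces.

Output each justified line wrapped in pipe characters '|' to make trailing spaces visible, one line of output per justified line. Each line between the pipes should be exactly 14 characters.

Line 1: ['pepper', 'bright'] (min_width=13, slack=1)
Line 2: ['red', 'a', 'fast', 'I'] (min_width=12, slack=2)
Line 3: ['letter', 'and'] (min_width=10, slack=4)

Answer: |pepper  bright|
|red  a  fast I|
|letter and    |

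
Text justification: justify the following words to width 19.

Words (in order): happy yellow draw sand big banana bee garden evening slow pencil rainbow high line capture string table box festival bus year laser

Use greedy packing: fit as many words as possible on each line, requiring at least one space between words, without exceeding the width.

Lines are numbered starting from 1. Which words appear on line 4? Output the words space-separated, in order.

Line 1: ['happy', 'yellow', 'draw'] (min_width=17, slack=2)
Line 2: ['sand', 'big', 'banana', 'bee'] (min_width=19, slack=0)
Line 3: ['garden', 'evening', 'slow'] (min_width=19, slack=0)
Line 4: ['pencil', 'rainbow', 'high'] (min_width=19, slack=0)
Line 5: ['line', 'capture', 'string'] (min_width=19, slack=0)
Line 6: ['table', 'box', 'festival'] (min_width=18, slack=1)
Line 7: ['bus', 'year', 'laser'] (min_width=14, slack=5)

Answer: pencil rainbow high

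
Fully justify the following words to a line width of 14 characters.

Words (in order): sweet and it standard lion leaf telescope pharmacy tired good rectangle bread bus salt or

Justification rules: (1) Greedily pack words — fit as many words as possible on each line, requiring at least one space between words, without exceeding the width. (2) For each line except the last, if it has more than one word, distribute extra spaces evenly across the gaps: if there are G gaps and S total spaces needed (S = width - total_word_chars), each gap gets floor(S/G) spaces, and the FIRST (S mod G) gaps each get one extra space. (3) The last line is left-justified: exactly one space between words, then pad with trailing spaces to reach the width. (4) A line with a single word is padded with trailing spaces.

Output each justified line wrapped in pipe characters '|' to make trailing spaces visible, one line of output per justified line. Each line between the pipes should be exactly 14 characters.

Line 1: ['sweet', 'and', 'it'] (min_width=12, slack=2)
Line 2: ['standard', 'lion'] (min_width=13, slack=1)
Line 3: ['leaf', 'telescope'] (min_width=14, slack=0)
Line 4: ['pharmacy', 'tired'] (min_width=14, slack=0)
Line 5: ['good', 'rectangle'] (min_width=14, slack=0)
Line 6: ['bread', 'bus', 'salt'] (min_width=14, slack=0)
Line 7: ['or'] (min_width=2, slack=12)

Answer: |sweet  and  it|
|standard  lion|
|leaf telescope|
|pharmacy tired|
|good rectangle|
|bread bus salt|
|or            |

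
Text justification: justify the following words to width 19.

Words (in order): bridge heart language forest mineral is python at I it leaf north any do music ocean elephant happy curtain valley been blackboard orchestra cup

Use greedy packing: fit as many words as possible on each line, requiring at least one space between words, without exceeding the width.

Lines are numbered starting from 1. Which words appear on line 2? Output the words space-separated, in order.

Line 1: ['bridge', 'heart'] (min_width=12, slack=7)
Line 2: ['language', 'forest'] (min_width=15, slack=4)
Line 3: ['mineral', 'is', 'python'] (min_width=17, slack=2)
Line 4: ['at', 'I', 'it', 'leaf', 'north'] (min_width=18, slack=1)
Line 5: ['any', 'do', 'music', 'ocean'] (min_width=18, slack=1)
Line 6: ['elephant', 'happy'] (min_width=14, slack=5)
Line 7: ['curtain', 'valley', 'been'] (min_width=19, slack=0)
Line 8: ['blackboard'] (min_width=10, slack=9)
Line 9: ['orchestra', 'cup'] (min_width=13, slack=6)

Answer: language forest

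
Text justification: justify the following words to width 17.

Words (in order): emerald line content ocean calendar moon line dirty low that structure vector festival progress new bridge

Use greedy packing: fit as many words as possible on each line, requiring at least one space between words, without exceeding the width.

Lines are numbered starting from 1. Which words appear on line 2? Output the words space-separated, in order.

Line 1: ['emerald', 'line'] (min_width=12, slack=5)
Line 2: ['content', 'ocean'] (min_width=13, slack=4)
Line 3: ['calendar', 'moon'] (min_width=13, slack=4)
Line 4: ['line', 'dirty', 'low'] (min_width=14, slack=3)
Line 5: ['that', 'structure'] (min_width=14, slack=3)
Line 6: ['vector', 'festival'] (min_width=15, slack=2)
Line 7: ['progress', 'new'] (min_width=12, slack=5)
Line 8: ['bridge'] (min_width=6, slack=11)

Answer: content ocean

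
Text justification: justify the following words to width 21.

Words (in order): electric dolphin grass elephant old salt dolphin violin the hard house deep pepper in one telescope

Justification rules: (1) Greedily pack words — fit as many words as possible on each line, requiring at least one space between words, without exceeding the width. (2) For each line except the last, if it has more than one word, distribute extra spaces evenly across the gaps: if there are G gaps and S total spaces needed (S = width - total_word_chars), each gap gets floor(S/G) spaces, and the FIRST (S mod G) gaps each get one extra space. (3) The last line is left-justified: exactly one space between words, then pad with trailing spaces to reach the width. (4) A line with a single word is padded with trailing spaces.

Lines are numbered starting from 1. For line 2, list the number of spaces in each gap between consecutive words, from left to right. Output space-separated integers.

Line 1: ['electric', 'dolphin'] (min_width=16, slack=5)
Line 2: ['grass', 'elephant', 'old'] (min_width=18, slack=3)
Line 3: ['salt', 'dolphin', 'violin'] (min_width=19, slack=2)
Line 4: ['the', 'hard', 'house', 'deep'] (min_width=19, slack=2)
Line 5: ['pepper', 'in', 'one'] (min_width=13, slack=8)
Line 6: ['telescope'] (min_width=9, slack=12)

Answer: 3 2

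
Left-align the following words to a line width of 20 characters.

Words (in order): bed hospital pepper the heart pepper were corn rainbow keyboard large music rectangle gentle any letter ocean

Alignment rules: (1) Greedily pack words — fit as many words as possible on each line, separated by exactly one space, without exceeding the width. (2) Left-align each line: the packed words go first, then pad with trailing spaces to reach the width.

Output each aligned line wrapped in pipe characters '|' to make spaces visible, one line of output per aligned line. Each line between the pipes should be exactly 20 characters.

Answer: |bed hospital pepper |
|the heart pepper    |
|were corn rainbow   |
|keyboard large music|
|rectangle gentle any|
|letter ocean        |

Derivation:
Line 1: ['bed', 'hospital', 'pepper'] (min_width=19, slack=1)
Line 2: ['the', 'heart', 'pepper'] (min_width=16, slack=4)
Line 3: ['were', 'corn', 'rainbow'] (min_width=17, slack=3)
Line 4: ['keyboard', 'large', 'music'] (min_width=20, slack=0)
Line 5: ['rectangle', 'gentle', 'any'] (min_width=20, slack=0)
Line 6: ['letter', 'ocean'] (min_width=12, slack=8)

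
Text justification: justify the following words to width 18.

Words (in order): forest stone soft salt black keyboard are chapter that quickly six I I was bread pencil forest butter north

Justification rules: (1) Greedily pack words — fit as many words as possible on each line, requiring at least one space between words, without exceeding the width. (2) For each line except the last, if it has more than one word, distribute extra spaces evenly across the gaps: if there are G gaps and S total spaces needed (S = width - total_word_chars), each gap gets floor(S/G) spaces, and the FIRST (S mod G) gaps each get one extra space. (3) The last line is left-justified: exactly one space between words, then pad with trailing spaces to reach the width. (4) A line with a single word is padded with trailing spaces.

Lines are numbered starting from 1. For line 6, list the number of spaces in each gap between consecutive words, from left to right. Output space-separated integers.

Line 1: ['forest', 'stone', 'soft'] (min_width=17, slack=1)
Line 2: ['salt', 'black'] (min_width=10, slack=8)
Line 3: ['keyboard', 'are'] (min_width=12, slack=6)
Line 4: ['chapter', 'that'] (min_width=12, slack=6)
Line 5: ['quickly', 'six', 'I', 'I'] (min_width=15, slack=3)
Line 6: ['was', 'bread', 'pencil'] (min_width=16, slack=2)
Line 7: ['forest', 'butter'] (min_width=13, slack=5)
Line 8: ['north'] (min_width=5, slack=13)

Answer: 2 2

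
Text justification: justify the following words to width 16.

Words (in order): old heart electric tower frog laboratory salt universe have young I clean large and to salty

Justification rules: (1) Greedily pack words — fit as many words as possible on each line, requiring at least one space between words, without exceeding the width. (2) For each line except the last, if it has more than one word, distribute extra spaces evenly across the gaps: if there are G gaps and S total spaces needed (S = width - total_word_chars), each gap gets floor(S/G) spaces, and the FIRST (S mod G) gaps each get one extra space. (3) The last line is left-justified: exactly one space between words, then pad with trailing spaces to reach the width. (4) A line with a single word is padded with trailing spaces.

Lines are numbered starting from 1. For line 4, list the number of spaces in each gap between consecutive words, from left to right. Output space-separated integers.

Answer: 4

Derivation:
Line 1: ['old', 'heart'] (min_width=9, slack=7)
Line 2: ['electric', 'tower'] (min_width=14, slack=2)
Line 3: ['frog', 'laboratory'] (min_width=15, slack=1)
Line 4: ['salt', 'universe'] (min_width=13, slack=3)
Line 5: ['have', 'young', 'I'] (min_width=12, slack=4)
Line 6: ['clean', 'large', 'and'] (min_width=15, slack=1)
Line 7: ['to', 'salty'] (min_width=8, slack=8)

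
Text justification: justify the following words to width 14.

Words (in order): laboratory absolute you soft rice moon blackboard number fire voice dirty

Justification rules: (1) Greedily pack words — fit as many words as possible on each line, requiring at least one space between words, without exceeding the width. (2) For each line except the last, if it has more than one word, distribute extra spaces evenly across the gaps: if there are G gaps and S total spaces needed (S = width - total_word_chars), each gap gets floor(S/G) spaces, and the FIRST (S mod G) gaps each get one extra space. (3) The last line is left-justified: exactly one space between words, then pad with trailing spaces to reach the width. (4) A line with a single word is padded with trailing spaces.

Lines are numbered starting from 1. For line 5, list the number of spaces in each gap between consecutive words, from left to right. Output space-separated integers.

Line 1: ['laboratory'] (min_width=10, slack=4)
Line 2: ['absolute', 'you'] (min_width=12, slack=2)
Line 3: ['soft', 'rice', 'moon'] (min_width=14, slack=0)
Line 4: ['blackboard'] (min_width=10, slack=4)
Line 5: ['number', 'fire'] (min_width=11, slack=3)
Line 6: ['voice', 'dirty'] (min_width=11, slack=3)

Answer: 4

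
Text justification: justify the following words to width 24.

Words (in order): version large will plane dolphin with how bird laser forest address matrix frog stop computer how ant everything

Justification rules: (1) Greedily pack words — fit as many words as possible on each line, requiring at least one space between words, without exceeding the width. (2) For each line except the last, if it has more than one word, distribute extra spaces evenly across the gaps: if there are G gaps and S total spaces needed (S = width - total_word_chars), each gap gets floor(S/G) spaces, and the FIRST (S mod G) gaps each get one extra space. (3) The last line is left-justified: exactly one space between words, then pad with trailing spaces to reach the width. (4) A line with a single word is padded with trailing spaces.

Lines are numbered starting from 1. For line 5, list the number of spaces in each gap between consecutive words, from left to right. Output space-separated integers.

Answer: 5 5

Derivation:
Line 1: ['version', 'large', 'will', 'plane'] (min_width=24, slack=0)
Line 2: ['dolphin', 'with', 'how', 'bird'] (min_width=21, slack=3)
Line 3: ['laser', 'forest', 'address'] (min_width=20, slack=4)
Line 4: ['matrix', 'frog', 'stop'] (min_width=16, slack=8)
Line 5: ['computer', 'how', 'ant'] (min_width=16, slack=8)
Line 6: ['everything'] (min_width=10, slack=14)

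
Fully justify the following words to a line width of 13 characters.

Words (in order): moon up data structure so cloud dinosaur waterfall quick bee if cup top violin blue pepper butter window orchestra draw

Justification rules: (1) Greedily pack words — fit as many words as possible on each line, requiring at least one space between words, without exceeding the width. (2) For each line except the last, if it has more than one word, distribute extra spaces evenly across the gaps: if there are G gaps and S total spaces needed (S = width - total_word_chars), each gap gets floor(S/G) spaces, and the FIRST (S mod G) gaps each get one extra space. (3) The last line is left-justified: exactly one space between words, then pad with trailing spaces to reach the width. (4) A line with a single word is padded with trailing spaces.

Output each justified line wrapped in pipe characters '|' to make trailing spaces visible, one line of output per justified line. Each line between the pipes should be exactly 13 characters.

Line 1: ['moon', 'up', 'data'] (min_width=12, slack=1)
Line 2: ['structure', 'so'] (min_width=12, slack=1)
Line 3: ['cloud'] (min_width=5, slack=8)
Line 4: ['dinosaur'] (min_width=8, slack=5)
Line 5: ['waterfall'] (min_width=9, slack=4)
Line 6: ['quick', 'bee', 'if'] (min_width=12, slack=1)
Line 7: ['cup', 'top'] (min_width=7, slack=6)
Line 8: ['violin', 'blue'] (min_width=11, slack=2)
Line 9: ['pepper', 'butter'] (min_width=13, slack=0)
Line 10: ['window'] (min_width=6, slack=7)
Line 11: ['orchestra'] (min_width=9, slack=4)
Line 12: ['draw'] (min_width=4, slack=9)

Answer: |moon  up data|
|structure  so|
|cloud        |
|dinosaur     |
|waterfall    |
|quick  bee if|
|cup       top|
|violin   blue|
|pepper butter|
|window       |
|orchestra    |
|draw         |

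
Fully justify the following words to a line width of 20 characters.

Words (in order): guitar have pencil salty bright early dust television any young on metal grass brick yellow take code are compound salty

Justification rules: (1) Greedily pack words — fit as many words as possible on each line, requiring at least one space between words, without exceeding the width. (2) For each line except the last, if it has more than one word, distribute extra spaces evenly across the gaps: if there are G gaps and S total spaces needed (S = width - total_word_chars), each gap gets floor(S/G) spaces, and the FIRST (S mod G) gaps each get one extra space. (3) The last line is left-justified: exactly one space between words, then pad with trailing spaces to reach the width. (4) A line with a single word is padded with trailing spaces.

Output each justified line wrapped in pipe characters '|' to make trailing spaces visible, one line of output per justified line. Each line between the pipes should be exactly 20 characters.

Line 1: ['guitar', 'have', 'pencil'] (min_width=18, slack=2)
Line 2: ['salty', 'bright', 'early'] (min_width=18, slack=2)
Line 3: ['dust', 'television', 'any'] (min_width=19, slack=1)
Line 4: ['young', 'on', 'metal', 'grass'] (min_width=20, slack=0)
Line 5: ['brick', 'yellow', 'take'] (min_width=17, slack=3)
Line 6: ['code', 'are', 'compound'] (min_width=17, slack=3)
Line 7: ['salty'] (min_width=5, slack=15)

Answer: |guitar  have  pencil|
|salty  bright  early|
|dust  television any|
|young on metal grass|
|brick   yellow  take|
|code   are  compound|
|salty               |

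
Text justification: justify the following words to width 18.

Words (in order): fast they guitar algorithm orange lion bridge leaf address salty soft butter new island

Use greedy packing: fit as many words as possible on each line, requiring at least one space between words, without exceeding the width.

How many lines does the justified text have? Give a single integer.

Answer: 5

Derivation:
Line 1: ['fast', 'they', 'guitar'] (min_width=16, slack=2)
Line 2: ['algorithm', 'orange'] (min_width=16, slack=2)
Line 3: ['lion', 'bridge', 'leaf'] (min_width=16, slack=2)
Line 4: ['address', 'salty', 'soft'] (min_width=18, slack=0)
Line 5: ['butter', 'new', 'island'] (min_width=17, slack=1)
Total lines: 5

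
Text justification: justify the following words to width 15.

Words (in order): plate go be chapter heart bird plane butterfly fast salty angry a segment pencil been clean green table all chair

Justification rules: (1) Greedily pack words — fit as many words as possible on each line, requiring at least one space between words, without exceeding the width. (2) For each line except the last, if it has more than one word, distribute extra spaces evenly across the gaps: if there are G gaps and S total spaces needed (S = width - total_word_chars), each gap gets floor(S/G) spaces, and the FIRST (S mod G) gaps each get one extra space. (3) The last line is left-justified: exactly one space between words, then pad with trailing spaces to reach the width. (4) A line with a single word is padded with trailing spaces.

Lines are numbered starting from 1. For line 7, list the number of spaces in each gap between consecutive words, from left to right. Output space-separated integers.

Answer: 6

Derivation:
Line 1: ['plate', 'go', 'be'] (min_width=11, slack=4)
Line 2: ['chapter', 'heart'] (min_width=13, slack=2)
Line 3: ['bird', 'plane'] (min_width=10, slack=5)
Line 4: ['butterfly', 'fast'] (min_width=14, slack=1)
Line 5: ['salty', 'angry', 'a'] (min_width=13, slack=2)
Line 6: ['segment', 'pencil'] (min_width=14, slack=1)
Line 7: ['been', 'clean'] (min_width=10, slack=5)
Line 8: ['green', 'table', 'all'] (min_width=15, slack=0)
Line 9: ['chair'] (min_width=5, slack=10)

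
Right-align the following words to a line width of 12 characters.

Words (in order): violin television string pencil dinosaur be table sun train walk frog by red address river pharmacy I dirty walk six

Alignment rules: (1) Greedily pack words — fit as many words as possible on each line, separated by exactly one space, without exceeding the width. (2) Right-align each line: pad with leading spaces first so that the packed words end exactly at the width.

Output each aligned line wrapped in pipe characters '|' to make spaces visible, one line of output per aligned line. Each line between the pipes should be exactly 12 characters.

Answer: |      violin|
|  television|
|      string|
|      pencil|
| dinosaur be|
|   table sun|
|  train walk|
| frog by red|
|     address|
|       river|
|  pharmacy I|
|  dirty walk|
|         six|

Derivation:
Line 1: ['violin'] (min_width=6, slack=6)
Line 2: ['television'] (min_width=10, slack=2)
Line 3: ['string'] (min_width=6, slack=6)
Line 4: ['pencil'] (min_width=6, slack=6)
Line 5: ['dinosaur', 'be'] (min_width=11, slack=1)
Line 6: ['table', 'sun'] (min_width=9, slack=3)
Line 7: ['train', 'walk'] (min_width=10, slack=2)
Line 8: ['frog', 'by', 'red'] (min_width=11, slack=1)
Line 9: ['address'] (min_width=7, slack=5)
Line 10: ['river'] (min_width=5, slack=7)
Line 11: ['pharmacy', 'I'] (min_width=10, slack=2)
Line 12: ['dirty', 'walk'] (min_width=10, slack=2)
Line 13: ['six'] (min_width=3, slack=9)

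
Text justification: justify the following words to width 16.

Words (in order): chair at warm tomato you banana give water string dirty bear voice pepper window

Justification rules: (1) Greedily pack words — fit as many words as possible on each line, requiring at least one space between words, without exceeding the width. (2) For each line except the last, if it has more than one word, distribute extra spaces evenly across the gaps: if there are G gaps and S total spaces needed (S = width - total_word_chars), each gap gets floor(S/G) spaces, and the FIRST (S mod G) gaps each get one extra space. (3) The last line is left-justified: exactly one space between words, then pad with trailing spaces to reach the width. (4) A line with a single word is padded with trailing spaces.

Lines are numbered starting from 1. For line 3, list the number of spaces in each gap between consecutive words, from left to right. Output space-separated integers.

Answer: 6

Derivation:
Line 1: ['chair', 'at', 'warm'] (min_width=13, slack=3)
Line 2: ['tomato', 'you'] (min_width=10, slack=6)
Line 3: ['banana', 'give'] (min_width=11, slack=5)
Line 4: ['water', 'string'] (min_width=12, slack=4)
Line 5: ['dirty', 'bear', 'voice'] (min_width=16, slack=0)
Line 6: ['pepper', 'window'] (min_width=13, slack=3)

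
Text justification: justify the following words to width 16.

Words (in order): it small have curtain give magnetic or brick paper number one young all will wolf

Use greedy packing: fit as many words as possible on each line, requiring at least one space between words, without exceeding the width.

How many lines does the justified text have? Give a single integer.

Line 1: ['it', 'small', 'have'] (min_width=13, slack=3)
Line 2: ['curtain', 'give'] (min_width=12, slack=4)
Line 3: ['magnetic', 'or'] (min_width=11, slack=5)
Line 4: ['brick', 'paper'] (min_width=11, slack=5)
Line 5: ['number', 'one', 'young'] (min_width=16, slack=0)
Line 6: ['all', 'will', 'wolf'] (min_width=13, slack=3)
Total lines: 6

Answer: 6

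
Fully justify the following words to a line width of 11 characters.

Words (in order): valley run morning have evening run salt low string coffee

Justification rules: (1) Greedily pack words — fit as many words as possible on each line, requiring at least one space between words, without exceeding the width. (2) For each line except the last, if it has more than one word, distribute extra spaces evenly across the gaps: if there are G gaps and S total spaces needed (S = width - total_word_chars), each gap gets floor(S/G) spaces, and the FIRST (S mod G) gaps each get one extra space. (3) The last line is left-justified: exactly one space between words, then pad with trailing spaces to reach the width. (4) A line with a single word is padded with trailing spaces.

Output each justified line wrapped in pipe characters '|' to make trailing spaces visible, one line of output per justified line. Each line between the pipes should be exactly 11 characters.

Line 1: ['valley', 'run'] (min_width=10, slack=1)
Line 2: ['morning'] (min_width=7, slack=4)
Line 3: ['have'] (min_width=4, slack=7)
Line 4: ['evening', 'run'] (min_width=11, slack=0)
Line 5: ['salt', 'low'] (min_width=8, slack=3)
Line 6: ['string'] (min_width=6, slack=5)
Line 7: ['coffee'] (min_width=6, slack=5)

Answer: |valley  run|
|morning    |
|have       |
|evening run|
|salt    low|
|string     |
|coffee     |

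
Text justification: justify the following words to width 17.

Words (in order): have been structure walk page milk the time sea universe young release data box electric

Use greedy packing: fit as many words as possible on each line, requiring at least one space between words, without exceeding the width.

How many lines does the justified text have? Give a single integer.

Line 1: ['have', 'been'] (min_width=9, slack=8)
Line 2: ['structure', 'walk'] (min_width=14, slack=3)
Line 3: ['page', 'milk', 'the'] (min_width=13, slack=4)
Line 4: ['time', 'sea', 'universe'] (min_width=17, slack=0)
Line 5: ['young', 'release'] (min_width=13, slack=4)
Line 6: ['data', 'box', 'electric'] (min_width=17, slack=0)
Total lines: 6

Answer: 6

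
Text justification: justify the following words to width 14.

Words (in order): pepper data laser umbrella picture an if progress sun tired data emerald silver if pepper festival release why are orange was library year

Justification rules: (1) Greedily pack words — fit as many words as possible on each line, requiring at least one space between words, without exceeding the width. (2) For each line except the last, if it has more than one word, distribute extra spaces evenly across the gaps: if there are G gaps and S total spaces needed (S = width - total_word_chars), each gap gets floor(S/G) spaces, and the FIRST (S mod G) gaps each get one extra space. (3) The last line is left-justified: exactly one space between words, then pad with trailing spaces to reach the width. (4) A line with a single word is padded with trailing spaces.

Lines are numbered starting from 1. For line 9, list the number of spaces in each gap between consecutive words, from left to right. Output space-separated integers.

Answer: 4

Derivation:
Line 1: ['pepper', 'data'] (min_width=11, slack=3)
Line 2: ['laser', 'umbrella'] (min_width=14, slack=0)
Line 3: ['picture', 'an', 'if'] (min_width=13, slack=1)
Line 4: ['progress', 'sun'] (min_width=12, slack=2)
Line 5: ['tired', 'data'] (min_width=10, slack=4)
Line 6: ['emerald', 'silver'] (min_width=14, slack=0)
Line 7: ['if', 'pepper'] (min_width=9, slack=5)
Line 8: ['festival'] (min_width=8, slack=6)
Line 9: ['release', 'why'] (min_width=11, slack=3)
Line 10: ['are', 'orange', 'was'] (min_width=14, slack=0)
Line 11: ['library', 'year'] (min_width=12, slack=2)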